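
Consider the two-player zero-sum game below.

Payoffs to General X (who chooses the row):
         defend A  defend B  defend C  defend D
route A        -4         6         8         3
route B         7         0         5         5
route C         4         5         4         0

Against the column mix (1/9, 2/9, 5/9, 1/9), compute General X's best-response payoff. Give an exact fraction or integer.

route A: (-4)·(1/9) + (6)·(2/9) + (8)·(5/9) + (3)·(1/9) = 17/3.
route B: (7)·(1/9) + (0)·(2/9) + (5)·(5/9) + (5)·(1/9) = 37/9.
route C: (4)·(1/9) + (5)·(2/9) + (4)·(5/9) + (0)·(1/9) = 34/9.
The best pure response is route A with expected payoff 17/3.

17/3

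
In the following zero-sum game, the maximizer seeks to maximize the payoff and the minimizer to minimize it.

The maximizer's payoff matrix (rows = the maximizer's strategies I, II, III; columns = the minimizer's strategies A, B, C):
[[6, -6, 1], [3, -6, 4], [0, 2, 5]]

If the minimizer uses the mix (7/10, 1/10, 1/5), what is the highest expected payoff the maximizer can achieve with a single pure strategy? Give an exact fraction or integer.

I: (6)·(7/10) + (-6)·(1/10) + (1)·(1/5) = 19/5.
II: (3)·(7/10) + (-6)·(1/10) + (4)·(1/5) = 23/10.
III: (0)·(7/10) + (2)·(1/10) + (5)·(1/5) = 6/5.
The best pure response is I with expected payoff 19/5.

19/5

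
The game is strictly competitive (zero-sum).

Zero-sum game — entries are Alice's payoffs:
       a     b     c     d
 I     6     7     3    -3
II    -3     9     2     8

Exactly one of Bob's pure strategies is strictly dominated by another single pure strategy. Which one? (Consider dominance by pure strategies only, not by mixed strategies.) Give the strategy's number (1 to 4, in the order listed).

Bob prefers columns that give Alice less. Compare b with a: 6 < 7, -3 < 9.
So a strictly dominates b for Bob; b is strictly dominated.

2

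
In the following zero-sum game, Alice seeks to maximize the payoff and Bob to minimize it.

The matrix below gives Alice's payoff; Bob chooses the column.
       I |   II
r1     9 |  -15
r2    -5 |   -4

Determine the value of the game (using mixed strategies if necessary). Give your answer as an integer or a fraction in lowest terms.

Row minima are -15 and -5, so Alice's maximin is -5; column maxima are 9 and -4, so Bob's minimax is -4. These differ, so the equilibrium is in mixed strategies.
Let Alice play r1 with probability p. Bob is indifferent when 9p − 5(1−p) = −15p − 4(1−p), giving p = 1/25.
Let Bob play I with probability q. Alice is indifferent when 9q − 15(1−q) = −5q − 4(1−q), giving q = 11/25.
The value is 9·(11/25) + (-15)·(14/25) = -111/25.

-111/25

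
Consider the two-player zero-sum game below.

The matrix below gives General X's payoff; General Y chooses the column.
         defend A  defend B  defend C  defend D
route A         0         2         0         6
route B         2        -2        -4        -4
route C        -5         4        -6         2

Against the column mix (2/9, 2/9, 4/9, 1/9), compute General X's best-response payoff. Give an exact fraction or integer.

10/9

route A: (0)·(2/9) + (2)·(2/9) + (0)·(4/9) + (6)·(1/9) = 10/9.
route B: (2)·(2/9) + (-2)·(2/9) + (-4)·(4/9) + (-4)·(1/9) = -20/9.
route C: (-5)·(2/9) + (4)·(2/9) + (-6)·(4/9) + (2)·(1/9) = -8/3.
The best pure response is route A with expected payoff 10/9.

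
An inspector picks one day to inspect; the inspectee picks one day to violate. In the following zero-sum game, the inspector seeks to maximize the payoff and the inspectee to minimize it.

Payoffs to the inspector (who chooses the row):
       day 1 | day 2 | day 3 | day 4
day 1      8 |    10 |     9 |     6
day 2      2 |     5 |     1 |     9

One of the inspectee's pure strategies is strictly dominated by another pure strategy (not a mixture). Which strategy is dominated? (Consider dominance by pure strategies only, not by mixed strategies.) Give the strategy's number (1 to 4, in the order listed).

2

The inspectee prefers columns that give the inspector less. Compare day 2 with day 1: 8 < 10, 2 < 5.
So day 1 strictly dominates day 2 for the inspectee; day 2 is strictly dominated.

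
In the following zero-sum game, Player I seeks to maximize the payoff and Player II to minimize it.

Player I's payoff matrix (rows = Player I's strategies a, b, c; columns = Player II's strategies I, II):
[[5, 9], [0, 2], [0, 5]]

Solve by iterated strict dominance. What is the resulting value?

5

Column II is strictly dominated by I for Player II (5<9, 0<2, 0<5); eliminate II.
Row b is strictly dominated by row a (5>0); eliminate b.
Row c is strictly dominated by row a (5>0); eliminate c.
Only (a, I) remains, with payoff 5.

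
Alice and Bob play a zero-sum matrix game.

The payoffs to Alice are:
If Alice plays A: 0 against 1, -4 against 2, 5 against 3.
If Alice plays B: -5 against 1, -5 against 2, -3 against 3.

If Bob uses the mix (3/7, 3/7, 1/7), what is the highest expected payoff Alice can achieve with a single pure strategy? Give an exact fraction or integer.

-1

A: (0)·(3/7) + (-4)·(3/7) + (5)·(1/7) = -1.
B: (-5)·(3/7) + (-5)·(3/7) + (-3)·(1/7) = -33/7.
The best pure response is A with expected payoff -1.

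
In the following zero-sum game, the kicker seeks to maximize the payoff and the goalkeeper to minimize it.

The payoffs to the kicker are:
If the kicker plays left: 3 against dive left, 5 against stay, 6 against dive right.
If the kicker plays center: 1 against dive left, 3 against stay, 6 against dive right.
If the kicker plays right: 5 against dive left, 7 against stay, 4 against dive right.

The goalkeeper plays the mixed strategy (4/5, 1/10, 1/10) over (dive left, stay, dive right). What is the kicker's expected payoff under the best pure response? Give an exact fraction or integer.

left: (3)·(4/5) + (5)·(1/10) + (6)·(1/10) = 7/2.
center: (1)·(4/5) + (3)·(1/10) + (6)·(1/10) = 17/10.
right: (5)·(4/5) + (7)·(1/10) + (4)·(1/10) = 51/10.
The best pure response is right with expected payoff 51/10.

51/10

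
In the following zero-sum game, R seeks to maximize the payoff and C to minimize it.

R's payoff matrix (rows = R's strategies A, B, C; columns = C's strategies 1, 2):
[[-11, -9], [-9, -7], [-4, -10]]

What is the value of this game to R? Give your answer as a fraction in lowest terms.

Row A is strictly dominated by row B, so R never plays it.
The remaining 2×2 game on (B, C) × (1, 2) has no saddle point. Let R play B with probability p; indifference gives −9p − 4(1−p) = −7p − 10(1−p), so p = 3/4.
Similarly C's optimal q on 1 is 3/8, and the value is -9·(3/8) + (-7)·(5/8) = -31/4.

-31/4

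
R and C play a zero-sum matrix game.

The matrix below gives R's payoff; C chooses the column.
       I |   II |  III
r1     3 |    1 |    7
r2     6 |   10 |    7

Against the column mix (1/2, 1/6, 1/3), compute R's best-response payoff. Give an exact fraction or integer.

7

r1: (3)·(1/2) + (1)·(1/6) + (7)·(1/3) = 4.
r2: (6)·(1/2) + (10)·(1/6) + (7)·(1/3) = 7.
The best pure response is r2 with expected payoff 7.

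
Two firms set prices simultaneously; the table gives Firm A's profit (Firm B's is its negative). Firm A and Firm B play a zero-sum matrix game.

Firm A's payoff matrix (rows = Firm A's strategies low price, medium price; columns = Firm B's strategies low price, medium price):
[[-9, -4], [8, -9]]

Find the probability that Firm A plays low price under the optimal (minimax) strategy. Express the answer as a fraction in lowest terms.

Row minima are -9 and -9, so Firm A's maximin is -9; column maxima are 8 and -4, so Firm B's minimax is -4. These differ, so the equilibrium is in mixed strategies.
Let Firm A play low price with probability p. Firm B is indifferent when −9p + 8(1−p) = −4p − 9(1−p), giving p = 17/22.

17/22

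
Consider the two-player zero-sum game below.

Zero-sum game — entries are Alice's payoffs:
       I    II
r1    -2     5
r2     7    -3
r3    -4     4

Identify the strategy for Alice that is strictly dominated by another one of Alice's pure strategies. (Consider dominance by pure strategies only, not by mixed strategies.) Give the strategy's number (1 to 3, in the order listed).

Compare r3 with r1: -2 > -4, 5 > 4.
So r1 strictly dominates r3 for Alice; r3 is strictly dominated.

3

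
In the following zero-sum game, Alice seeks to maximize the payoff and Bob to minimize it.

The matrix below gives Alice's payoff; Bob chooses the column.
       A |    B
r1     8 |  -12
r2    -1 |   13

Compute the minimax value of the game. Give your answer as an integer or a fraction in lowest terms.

Row minima are -12 and -1, so Alice's maximin is -1; column maxima are 8 and 13, so Bob's minimax is 8. These differ, so the equilibrium is in mixed strategies.
Let Alice play r1 with probability p. Bob is indifferent when 8p − (1−p) = −12p + 13(1−p), giving p = 7/17.
Let Bob play A with probability q. Alice is indifferent when 8q − 12(1−q) = −q + 13(1−q), giving q = 25/34.
The value is 8·(25/34) + (-12)·(9/34) = 46/17.

46/17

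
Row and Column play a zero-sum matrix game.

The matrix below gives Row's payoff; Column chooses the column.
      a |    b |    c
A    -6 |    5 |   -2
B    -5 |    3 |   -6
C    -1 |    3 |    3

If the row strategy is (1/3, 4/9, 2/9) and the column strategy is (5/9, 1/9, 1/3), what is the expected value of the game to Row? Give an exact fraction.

Against (5/9, 1/9, 1/3), each row's expected payoff is A: -31/9; B: -40/9; C: 7/9.
Taking the (1/3, 4/9, 2/9)-weighted average: (1/3)·(-31/9) + (4/9)·(-40/9) + (2/9)·(7/9) = -239/81.

-239/81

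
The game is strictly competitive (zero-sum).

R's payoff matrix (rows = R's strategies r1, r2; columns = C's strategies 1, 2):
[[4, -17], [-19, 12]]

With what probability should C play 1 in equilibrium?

Row minima are -17 and -19, so R's maximin is -17; column maxima are 4 and 12, so C's minimax is 4. These differ, so the equilibrium is in mixed strategies.
Let C play 1 with probability q. R is indifferent when 4q − 17(1−q) = −19q + 12(1−q), giving q = 29/52.

29/52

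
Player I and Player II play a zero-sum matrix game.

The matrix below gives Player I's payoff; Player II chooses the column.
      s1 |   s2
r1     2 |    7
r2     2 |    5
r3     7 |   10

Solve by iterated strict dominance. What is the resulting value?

Column s2 is strictly dominated by s1 for Player II (2<7, 2<5, 7<10); eliminate s2.
Row r1 is strictly dominated by row r3 (7>2); eliminate r1.
Row r2 is strictly dominated by row r3 (7>2); eliminate r2.
Only (r3, s1) remains, with payoff 7.

7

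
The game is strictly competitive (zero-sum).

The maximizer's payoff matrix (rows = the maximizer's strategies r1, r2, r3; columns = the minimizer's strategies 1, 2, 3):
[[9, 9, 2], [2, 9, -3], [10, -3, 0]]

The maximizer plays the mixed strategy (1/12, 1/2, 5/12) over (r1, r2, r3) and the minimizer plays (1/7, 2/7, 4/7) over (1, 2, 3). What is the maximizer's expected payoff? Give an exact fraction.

103/84

Against (1/7, 2/7, 4/7), each row's expected payoff is r1: 5; r2: 8/7; r3: 4/7.
Taking the (1/12, 1/2, 5/12)-weighted average: (1/12)·(5) + (1/2)·(8/7) + (5/12)·(4/7) = 103/84.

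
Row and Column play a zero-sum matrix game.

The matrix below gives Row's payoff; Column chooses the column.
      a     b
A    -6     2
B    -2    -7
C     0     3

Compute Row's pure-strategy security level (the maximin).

0

The worst-case payoff for each row is A: -6, B: -7, C: 0.
The best of these is 0.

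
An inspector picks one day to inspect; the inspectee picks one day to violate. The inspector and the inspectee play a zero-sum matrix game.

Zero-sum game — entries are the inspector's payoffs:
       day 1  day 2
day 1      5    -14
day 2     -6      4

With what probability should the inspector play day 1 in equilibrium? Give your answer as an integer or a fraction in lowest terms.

Row minima are -14 and -6, so the inspector's maximin is -6; column maxima are 5 and 4, so the inspectee's minimax is 4. These differ, so the equilibrium is in mixed strategies.
Let the inspector play day 1 with probability p. The inspectee is indifferent when 5p − 6(1−p) = −14p + 4(1−p), giving p = 10/29.

10/29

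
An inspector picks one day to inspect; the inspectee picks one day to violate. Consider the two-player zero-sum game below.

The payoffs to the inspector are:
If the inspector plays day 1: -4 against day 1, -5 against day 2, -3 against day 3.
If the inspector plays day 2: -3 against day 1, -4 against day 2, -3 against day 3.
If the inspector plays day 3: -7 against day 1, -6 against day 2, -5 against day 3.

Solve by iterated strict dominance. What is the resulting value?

Row day 3 is strictly dominated by row day 1 (-4>-7, -5>-6, -3>-5); eliminate day 3.
Column day 1 is strictly dominated by day 2 for the inspectee (-5<-4, -4<-3); eliminate day 1.
Column day 3 is strictly dominated by day 2 for the inspectee (-5<-3, -4<-3); eliminate day 3.
Row day 1 is strictly dominated by row day 2 (-4>-5); eliminate day 1.
Only (day 2, day 2) remains, with payoff -4.

-4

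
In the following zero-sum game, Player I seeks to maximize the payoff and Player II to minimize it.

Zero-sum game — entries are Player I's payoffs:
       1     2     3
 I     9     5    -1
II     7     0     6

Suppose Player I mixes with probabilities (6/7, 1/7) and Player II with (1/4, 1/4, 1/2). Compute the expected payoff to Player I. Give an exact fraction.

13/4

Against (1/4, 1/4, 1/2), each row's expected payoff is I: 3; II: 19/4.
Taking the (6/7, 1/7)-weighted average: (6/7)·(3) + (1/7)·(19/4) = 13/4.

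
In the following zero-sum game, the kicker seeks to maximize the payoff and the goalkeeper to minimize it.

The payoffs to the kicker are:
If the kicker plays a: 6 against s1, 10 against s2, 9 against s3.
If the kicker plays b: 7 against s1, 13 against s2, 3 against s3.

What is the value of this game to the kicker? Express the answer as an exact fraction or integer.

Column s2 is strictly dominated by s1 for the goalkeeper (it gives the kicker more in every row).
The remaining 2×2 game on (a, b) × (s1, s3) has no saddle point. Let the kicker play a with probability p; indifference gives 6p + 7(1−p) = 9p + 3(1−p), so p = 4/7.
Similarly the goalkeeper's optimal q on s1 is 6/7, and the value is 6·(6/7) + (9)·(1/7) = 45/7.

45/7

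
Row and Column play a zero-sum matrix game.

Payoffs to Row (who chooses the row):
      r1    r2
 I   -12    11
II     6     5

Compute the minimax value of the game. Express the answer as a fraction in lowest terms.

21/4

Row minima are -12 and 5, so Row's maximin is 5; column maxima are 6 and 11, so Column's minimax is 6. These differ, so the equilibrium is in mixed strategies.
Let Row play I with probability p. Column is indifferent when −12p + 6(1−p) = 11p + 5(1−p), giving p = 1/24.
Let Column play r1 with probability q. Row is indifferent when −12q + 11(1−q) = 6q + 5(1−q), giving q = 1/4.
The value is -12·(1/4) + (11)·(3/4) = 21/4.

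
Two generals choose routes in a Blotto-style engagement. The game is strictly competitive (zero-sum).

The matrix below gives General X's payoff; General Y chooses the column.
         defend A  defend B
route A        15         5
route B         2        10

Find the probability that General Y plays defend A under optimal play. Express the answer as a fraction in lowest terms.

Row minima are 5 and 2, so General X's maximin is 5; column maxima are 15 and 10, so General Y's minimax is 10. These differ, so the equilibrium is in mixed strategies.
Let General Y play defend A with probability q. General X is indifferent when 15q + 5(1−q) = 2q + 10(1−q), giving q = 5/18.

5/18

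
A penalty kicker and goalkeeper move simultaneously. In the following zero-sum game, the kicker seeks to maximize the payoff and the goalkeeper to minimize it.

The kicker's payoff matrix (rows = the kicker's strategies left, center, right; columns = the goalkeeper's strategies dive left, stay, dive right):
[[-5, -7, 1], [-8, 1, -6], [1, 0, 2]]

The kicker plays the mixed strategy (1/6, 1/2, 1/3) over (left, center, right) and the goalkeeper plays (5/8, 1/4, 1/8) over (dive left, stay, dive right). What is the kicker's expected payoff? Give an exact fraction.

-13/4

Against (5/8, 1/4, 1/8), each row's expected payoff is left: -19/4; center: -11/2; right: 7/8.
Taking the (1/6, 1/2, 1/3)-weighted average: (1/6)·(-19/4) + (1/2)·(-11/2) + (1/3)·(7/8) = -13/4.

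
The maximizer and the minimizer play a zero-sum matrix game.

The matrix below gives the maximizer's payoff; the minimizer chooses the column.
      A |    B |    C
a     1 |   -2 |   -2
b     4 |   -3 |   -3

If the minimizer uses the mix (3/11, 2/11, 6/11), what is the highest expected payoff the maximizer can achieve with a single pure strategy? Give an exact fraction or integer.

-12/11

a: (1)·(3/11) + (-2)·(2/11) + (-2)·(6/11) = -13/11.
b: (4)·(3/11) + (-3)·(2/11) + (-3)·(6/11) = -12/11.
The best pure response is b with expected payoff -12/11.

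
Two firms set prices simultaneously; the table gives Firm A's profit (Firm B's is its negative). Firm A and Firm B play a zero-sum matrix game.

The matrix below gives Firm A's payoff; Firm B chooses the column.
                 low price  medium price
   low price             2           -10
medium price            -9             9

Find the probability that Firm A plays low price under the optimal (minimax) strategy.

Row minima are -10 and -9, so Firm A's maximin is -9; column maxima are 2 and 9, so Firm B's minimax is 2. These differ, so the equilibrium is in mixed strategies.
Let Firm A play low price with probability p. Firm B is indifferent when 2p − 9(1−p) = −10p + 9(1−p), giving p = 3/5.

3/5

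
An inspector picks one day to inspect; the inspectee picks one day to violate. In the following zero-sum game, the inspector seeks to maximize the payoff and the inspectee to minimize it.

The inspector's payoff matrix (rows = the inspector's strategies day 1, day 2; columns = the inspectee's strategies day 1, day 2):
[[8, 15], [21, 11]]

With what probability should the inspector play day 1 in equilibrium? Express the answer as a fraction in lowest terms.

Row minima are 8 and 11, so the inspector's maximin is 11; column maxima are 21 and 15, so the inspectee's minimax is 15. These differ, so the equilibrium is in mixed strategies.
Let the inspector play day 1 with probability p. The inspectee is indifferent when 8p + 21(1−p) = 15p + 11(1−p), giving p = 10/17.

10/17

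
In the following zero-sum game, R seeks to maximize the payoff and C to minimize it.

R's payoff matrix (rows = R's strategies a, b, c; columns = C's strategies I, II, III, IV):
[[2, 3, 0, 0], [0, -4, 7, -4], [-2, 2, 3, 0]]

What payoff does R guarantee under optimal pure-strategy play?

Row minima: 0, -4, -2 → R's maximin is 0.
Column maxima: 2, 3, 7, 0 → C's minimax is 0.
They coincide at (a, IV), so the value is 0.

0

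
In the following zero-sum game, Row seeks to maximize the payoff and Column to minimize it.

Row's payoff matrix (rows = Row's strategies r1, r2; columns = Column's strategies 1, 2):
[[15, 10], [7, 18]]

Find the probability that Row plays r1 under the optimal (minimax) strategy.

11/16

Row minima are 10 and 7, so Row's maximin is 10; column maxima are 15 and 18, so Column's minimax is 15. These differ, so the equilibrium is in mixed strategies.
Let Row play r1 with probability p. Column is indifferent when 15p + 7(1−p) = 10p + 18(1−p), giving p = 11/16.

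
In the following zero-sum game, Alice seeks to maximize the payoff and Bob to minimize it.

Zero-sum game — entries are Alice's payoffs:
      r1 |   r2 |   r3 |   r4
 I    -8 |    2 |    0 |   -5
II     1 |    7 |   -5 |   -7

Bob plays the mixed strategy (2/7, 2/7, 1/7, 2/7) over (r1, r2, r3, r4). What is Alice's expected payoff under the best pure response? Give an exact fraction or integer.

-3/7

I: (-8)·(2/7) + (2)·(2/7) + (0)·(1/7) + (-5)·(2/7) = -22/7.
II: (1)·(2/7) + (7)·(2/7) + (-5)·(1/7) + (-7)·(2/7) = -3/7.
The best pure response is II with expected payoff -3/7.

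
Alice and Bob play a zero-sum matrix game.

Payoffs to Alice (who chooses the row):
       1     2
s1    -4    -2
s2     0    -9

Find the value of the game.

Row minima are -4 and -9, so Alice's maximin is -4; column maxima are 0 and -2, so Bob's minimax is -2. These differ, so the equilibrium is in mixed strategies.
Let Alice play s1 with probability p. Bob is indifferent when −4p = −2p − 9(1−p), giving p = 9/11.
Let Bob play 1 with probability q. Alice is indifferent when −4q − 2(1−q) = −9(1−q), giving q = 7/11.
The value is -4·(7/11) + (-2)·(4/11) = -36/11.

-36/11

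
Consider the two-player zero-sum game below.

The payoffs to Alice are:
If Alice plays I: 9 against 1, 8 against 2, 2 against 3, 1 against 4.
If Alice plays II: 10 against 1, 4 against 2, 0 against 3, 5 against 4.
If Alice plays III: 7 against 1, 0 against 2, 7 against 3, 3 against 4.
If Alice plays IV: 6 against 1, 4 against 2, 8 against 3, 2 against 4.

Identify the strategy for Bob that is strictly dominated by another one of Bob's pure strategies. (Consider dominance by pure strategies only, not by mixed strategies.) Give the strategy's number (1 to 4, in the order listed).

1

Bob prefers columns that give Alice less. Compare 1 with 2: 8 < 9, 4 < 10, 0 < 7, 4 < 6.
So 2 strictly dominates 1 for Bob; 1 is strictly dominated.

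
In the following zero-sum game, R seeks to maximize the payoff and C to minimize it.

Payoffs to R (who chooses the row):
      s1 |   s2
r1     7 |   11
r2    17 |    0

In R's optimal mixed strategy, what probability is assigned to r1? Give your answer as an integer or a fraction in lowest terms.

17/21

Row minima are 7 and 0, so R's maximin is 7; column maxima are 17 and 11, so C's minimax is 11. These differ, so the equilibrium is in mixed strategies.
Let R play r1 with probability p. C is indifferent when 7p + 17(1−p) = 11p, giving p = 17/21.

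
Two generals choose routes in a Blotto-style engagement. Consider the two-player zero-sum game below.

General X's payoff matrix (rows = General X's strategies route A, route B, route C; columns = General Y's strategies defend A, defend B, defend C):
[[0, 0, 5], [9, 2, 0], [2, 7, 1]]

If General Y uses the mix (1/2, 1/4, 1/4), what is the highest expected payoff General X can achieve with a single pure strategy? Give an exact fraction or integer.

5

route A: (0)·(1/2) + (0)·(1/4) + (5)·(1/4) = 5/4.
route B: (9)·(1/2) + (2)·(1/4) + (0)·(1/4) = 5.
route C: (2)·(1/2) + (7)·(1/4) + (1)·(1/4) = 3.
The best pure response is route B with expected payoff 5.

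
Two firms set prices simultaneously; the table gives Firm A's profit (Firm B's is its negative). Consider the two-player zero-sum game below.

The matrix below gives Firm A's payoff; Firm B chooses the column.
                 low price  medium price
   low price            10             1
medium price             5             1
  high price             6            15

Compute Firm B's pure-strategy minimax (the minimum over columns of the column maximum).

The worst case (largest entry) in each column is low price: 10, medium price: 15.
The best (smallest) of these is 10.

10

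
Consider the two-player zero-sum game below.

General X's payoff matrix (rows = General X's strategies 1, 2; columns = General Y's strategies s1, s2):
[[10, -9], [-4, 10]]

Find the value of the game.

Row minima are -9 and -4, so General X's maximin is -4; column maxima are 10 and 10, so General Y's minimax is 10. These differ, so the equilibrium is in mixed strategies.
Let General X play 1 with probability p. General Y is indifferent when 10p − 4(1−p) = −9p + 10(1−p), giving p = 14/33.
Let General Y play s1 with probability q. General X is indifferent when 10q − 9(1−q) = −4q + 10(1−q), giving q = 19/33.
The value is 10·(19/33) + (-9)·(14/33) = 64/33.

64/33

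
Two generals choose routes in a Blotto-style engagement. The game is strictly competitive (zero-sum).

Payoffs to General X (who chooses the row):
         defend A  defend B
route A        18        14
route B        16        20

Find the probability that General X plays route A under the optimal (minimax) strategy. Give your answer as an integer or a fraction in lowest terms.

1/2

Row minima are 14 and 16, so General X's maximin is 16; column maxima are 18 and 20, so General Y's minimax is 18. These differ, so the equilibrium is in mixed strategies.
Let General X play route A with probability p. General Y is indifferent when 18p + 16(1−p) = 14p + 20(1−p), giving p = 1/2.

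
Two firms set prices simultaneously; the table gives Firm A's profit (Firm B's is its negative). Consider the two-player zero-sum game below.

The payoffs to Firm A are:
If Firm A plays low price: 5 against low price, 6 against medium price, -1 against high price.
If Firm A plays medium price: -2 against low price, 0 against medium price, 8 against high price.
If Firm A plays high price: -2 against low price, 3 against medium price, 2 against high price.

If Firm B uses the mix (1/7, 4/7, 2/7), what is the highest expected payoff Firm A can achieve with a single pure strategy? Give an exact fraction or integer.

low price: (5)·(1/7) + (6)·(4/7) + (-1)·(2/7) = 27/7.
medium price: (-2)·(1/7) + (0)·(4/7) + (8)·(2/7) = 2.
high price: (-2)·(1/7) + (3)·(4/7) + (2)·(2/7) = 2.
The best pure response is low price with expected payoff 27/7.

27/7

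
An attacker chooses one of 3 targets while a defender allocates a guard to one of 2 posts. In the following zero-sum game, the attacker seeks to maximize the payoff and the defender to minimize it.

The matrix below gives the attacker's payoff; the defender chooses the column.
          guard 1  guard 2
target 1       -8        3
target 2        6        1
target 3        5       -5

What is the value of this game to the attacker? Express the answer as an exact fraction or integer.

13/8

Row target 3 is strictly dominated by row target 2, so the attacker never plays it.
The remaining 2×2 game on (target 1, target 2) × (guard 1, guard 2) has no saddle point. Let the attacker play target 1 with probability p; indifference gives −8p + 6(1−p) = 3p + (1−p), so p = 5/16.
Similarly the defender's optimal q on guard 1 is 1/8, and the value is -8·(1/8) + (3)·(7/8) = 13/8.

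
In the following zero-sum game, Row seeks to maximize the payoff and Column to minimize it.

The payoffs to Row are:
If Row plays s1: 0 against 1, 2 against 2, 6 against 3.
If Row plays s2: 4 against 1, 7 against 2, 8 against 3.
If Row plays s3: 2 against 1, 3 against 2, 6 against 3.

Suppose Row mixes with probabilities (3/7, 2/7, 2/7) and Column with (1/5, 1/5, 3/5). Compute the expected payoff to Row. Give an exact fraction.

Against (1/5, 1/5, 3/5), each row's expected payoff is s1: 4; s2: 7; s3: 23/5.
Taking the (3/7, 2/7, 2/7)-weighted average: (3/7)·(4) + (2/7)·(7) + (2/7)·(23/5) = 176/35.

176/35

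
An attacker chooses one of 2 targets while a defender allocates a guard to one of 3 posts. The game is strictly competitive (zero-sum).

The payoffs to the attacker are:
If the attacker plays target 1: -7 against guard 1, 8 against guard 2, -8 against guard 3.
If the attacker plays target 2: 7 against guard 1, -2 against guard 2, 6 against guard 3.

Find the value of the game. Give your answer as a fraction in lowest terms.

4/3

Column guard 1 is strictly dominated by guard 3 for the defender (it gives the attacker more in every row).
The remaining 2×2 game on (target 1, target 2) × (guard 2, guard 3) has no saddle point. Let the attacker play target 1 with probability p; indifference gives 8p − 2(1−p) = −8p + 6(1−p), so p = 1/3.
Similarly the defender's optimal q on guard 2 is 7/12, and the value is 8·(7/12) + (-8)·(5/12) = 4/3.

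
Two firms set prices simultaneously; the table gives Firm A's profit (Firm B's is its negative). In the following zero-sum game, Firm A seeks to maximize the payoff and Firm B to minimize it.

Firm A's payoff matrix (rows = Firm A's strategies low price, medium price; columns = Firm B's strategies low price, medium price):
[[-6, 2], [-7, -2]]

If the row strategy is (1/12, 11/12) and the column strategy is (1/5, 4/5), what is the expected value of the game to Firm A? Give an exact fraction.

Against (1/5, 4/5), each row's expected payoff is low price: 2/5; medium price: -3.
Taking the (1/12, 11/12)-weighted average: (1/12)·(2/5) + (11/12)·(-3) = -163/60.

-163/60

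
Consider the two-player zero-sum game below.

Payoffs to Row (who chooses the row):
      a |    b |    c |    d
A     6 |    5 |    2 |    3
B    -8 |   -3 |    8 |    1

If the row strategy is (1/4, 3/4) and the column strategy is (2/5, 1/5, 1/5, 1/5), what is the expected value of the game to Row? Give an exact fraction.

Against (2/5, 1/5, 1/5, 1/5), each row's expected payoff is A: 22/5; B: -2.
Taking the (1/4, 3/4)-weighted average: (1/4)·(22/5) + (3/4)·(-2) = -2/5.

-2/5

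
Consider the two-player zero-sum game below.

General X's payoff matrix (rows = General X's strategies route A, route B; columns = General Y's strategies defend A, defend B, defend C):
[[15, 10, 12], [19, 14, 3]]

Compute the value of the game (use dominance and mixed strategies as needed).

138/13

Column defend A is strictly dominated by defend B for General Y (it gives General X more in every row).
The remaining 2×2 game on (route A, route B) × (defend B, defend C) has no saddle point. Let General X play route A with probability p; indifference gives 10p + 14(1−p) = 12p + 3(1−p), so p = 11/13.
Similarly General Y's optimal q on defend B is 9/13, and the value is 10·(9/13) + (12)·(4/13) = 138/13.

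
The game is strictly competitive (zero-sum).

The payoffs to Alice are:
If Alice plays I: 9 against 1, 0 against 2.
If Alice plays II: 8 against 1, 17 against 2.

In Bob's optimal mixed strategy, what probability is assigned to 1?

17/18

Row minima are 0 and 8, so Alice's maximin is 8; column maxima are 9 and 17, so Bob's minimax is 9. These differ, so the equilibrium is in mixed strategies.
Let Bob play 1 with probability q. Alice is indifferent when 9q = 8q + 17(1−q), giving q = 17/18.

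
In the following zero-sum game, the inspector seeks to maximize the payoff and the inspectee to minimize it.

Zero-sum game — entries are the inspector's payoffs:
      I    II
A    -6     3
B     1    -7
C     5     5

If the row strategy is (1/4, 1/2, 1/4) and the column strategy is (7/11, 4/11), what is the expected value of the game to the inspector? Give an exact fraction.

Against (7/11, 4/11), each row's expected payoff is A: -30/11; B: -21/11; C: 5.
Taking the (1/4, 1/2, 1/4)-weighted average: (1/4)·(-30/11) + (1/2)·(-21/11) + (1/4)·(5) = -17/44.

-17/44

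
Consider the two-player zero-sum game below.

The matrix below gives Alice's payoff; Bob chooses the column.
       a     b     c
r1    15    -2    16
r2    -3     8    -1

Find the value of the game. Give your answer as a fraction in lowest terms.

Column c is strictly dominated by a for Bob (it gives Alice more in every row).
The remaining 2×2 game on (r1, r2) × (a, b) has no saddle point. Let Alice play r1 with probability p; indifference gives 15p − 3(1−p) = −2p + 8(1−p), so p = 11/28.
Similarly Bob's optimal q on a is 5/14, and the value is 15·(5/14) + (-2)·(9/14) = 57/14.

57/14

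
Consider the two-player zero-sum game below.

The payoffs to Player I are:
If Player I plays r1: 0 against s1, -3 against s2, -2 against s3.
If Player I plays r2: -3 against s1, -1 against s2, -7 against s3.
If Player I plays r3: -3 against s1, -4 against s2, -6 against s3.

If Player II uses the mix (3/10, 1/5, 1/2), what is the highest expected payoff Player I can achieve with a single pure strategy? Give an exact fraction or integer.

r1: (0)·(3/10) + (-3)·(1/5) + (-2)·(1/2) = -8/5.
r2: (-3)·(3/10) + (-1)·(1/5) + (-7)·(1/2) = -23/5.
r3: (-3)·(3/10) + (-4)·(1/5) + (-6)·(1/2) = -47/10.
The best pure response is r1 with expected payoff -8/5.

-8/5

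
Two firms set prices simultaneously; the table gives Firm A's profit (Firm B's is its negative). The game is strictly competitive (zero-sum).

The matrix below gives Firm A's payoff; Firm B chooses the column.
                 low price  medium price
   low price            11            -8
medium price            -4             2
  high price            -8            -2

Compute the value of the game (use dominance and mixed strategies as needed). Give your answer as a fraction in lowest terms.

Row high price is strictly dominated by row medium price, so Firm A never plays it.
The remaining 2×2 game on (low price, medium price) × (low price, medium price) has no saddle point. Let Firm A play low price with probability p; indifference gives 11p − 4(1−p) = −8p + 2(1−p), so p = 6/25.
Similarly Firm B's optimal q on low price is 2/5, and the value is 11·(2/5) + (-8)·(3/5) = -2/5.

-2/5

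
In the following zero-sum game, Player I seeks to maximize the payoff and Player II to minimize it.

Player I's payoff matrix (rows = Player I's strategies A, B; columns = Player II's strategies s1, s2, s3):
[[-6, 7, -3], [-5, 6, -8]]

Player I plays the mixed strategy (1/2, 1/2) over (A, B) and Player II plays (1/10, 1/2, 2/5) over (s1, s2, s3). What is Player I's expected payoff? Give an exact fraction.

Against (1/10, 1/2, 2/5), each row's expected payoff is A: 17/10; B: -7/10.
Taking the (1/2, 1/2)-weighted average: (1/2)·(17/10) + (1/2)·(-7/10) = 1/2.

1/2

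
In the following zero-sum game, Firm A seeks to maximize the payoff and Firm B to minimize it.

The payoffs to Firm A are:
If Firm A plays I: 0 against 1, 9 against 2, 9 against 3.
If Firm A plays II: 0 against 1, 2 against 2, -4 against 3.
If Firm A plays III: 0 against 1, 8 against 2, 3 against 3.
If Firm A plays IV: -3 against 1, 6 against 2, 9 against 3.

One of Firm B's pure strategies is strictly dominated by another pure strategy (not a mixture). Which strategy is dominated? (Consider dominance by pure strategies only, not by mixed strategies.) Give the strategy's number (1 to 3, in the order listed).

Firm B prefers columns that give Firm A less. Compare 2 with 1: 0 < 9, 0 < 2, 0 < 8, -3 < 6.
So 1 strictly dominates 2 for Firm B; 2 is strictly dominated.

2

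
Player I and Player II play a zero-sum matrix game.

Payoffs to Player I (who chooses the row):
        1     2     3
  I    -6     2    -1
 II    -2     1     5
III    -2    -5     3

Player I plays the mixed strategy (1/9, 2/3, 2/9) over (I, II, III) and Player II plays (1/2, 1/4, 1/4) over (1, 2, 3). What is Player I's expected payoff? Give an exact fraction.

Against (1/2, 1/4, 1/4), each row's expected payoff is I: -11/4; II: 1/2; III: -3/2.
Taking the (1/9, 2/3, 2/9)-weighted average: (1/9)·(-11/4) + (2/3)·(1/2) + (2/9)·(-3/2) = -11/36.

-11/36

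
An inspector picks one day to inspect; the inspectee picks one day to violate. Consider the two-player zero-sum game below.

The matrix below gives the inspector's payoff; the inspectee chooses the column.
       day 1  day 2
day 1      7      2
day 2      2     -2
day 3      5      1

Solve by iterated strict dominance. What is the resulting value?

Column day 1 is strictly dominated by day 2 for the inspectee (2<7, -2<2, 1<5); eliminate day 1.
Row day 2 is strictly dominated by row day 1 (2>-2); eliminate day 2.
Row day 3 is strictly dominated by row day 1 (2>1); eliminate day 3.
Only (day 1, day 2) remains, with payoff 2.

2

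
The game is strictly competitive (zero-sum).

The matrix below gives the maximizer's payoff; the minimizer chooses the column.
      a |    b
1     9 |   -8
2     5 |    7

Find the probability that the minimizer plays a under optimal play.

Row minima are -8 and 5, so the maximizer's maximin is 5; column maxima are 9 and 7, so the minimizer's minimax is 7. These differ, so the equilibrium is in mixed strategies.
Let the minimizer play a with probability q. The maximizer is indifferent when 9q − 8(1−q) = 5q + 7(1−q), giving q = 15/19.

15/19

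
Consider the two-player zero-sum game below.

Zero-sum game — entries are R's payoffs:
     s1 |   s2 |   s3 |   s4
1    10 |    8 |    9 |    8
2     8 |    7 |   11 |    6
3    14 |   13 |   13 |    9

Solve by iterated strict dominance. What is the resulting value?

9

Row 1 is strictly dominated by row 3 (14>10, 13>8, 13>9, 9>8); eliminate 1.
Column s1 is strictly dominated by s2 for C (7<8, 13<14); eliminate s1.
Column s2 is strictly dominated by s4 for C (6<7, 9<13); eliminate s2.
Row 2 is strictly dominated by row 3 (13>11, 9>6); eliminate 2.
Column s3 is strictly dominated by s4 for C (9<13); eliminate s3.
Only (3, s4) remains, with payoff 9.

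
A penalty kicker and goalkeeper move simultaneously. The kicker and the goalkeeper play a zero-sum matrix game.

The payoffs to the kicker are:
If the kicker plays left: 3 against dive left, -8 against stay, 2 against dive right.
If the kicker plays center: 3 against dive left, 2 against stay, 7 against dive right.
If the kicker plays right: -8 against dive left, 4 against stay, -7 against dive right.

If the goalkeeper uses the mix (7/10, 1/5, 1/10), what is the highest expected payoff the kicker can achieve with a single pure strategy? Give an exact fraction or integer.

left: (3)·(7/10) + (-8)·(1/5) + (2)·(1/10) = 7/10.
center: (3)·(7/10) + (2)·(1/5) + (7)·(1/10) = 16/5.
right: (-8)·(7/10) + (4)·(1/5) + (-7)·(1/10) = -11/2.
The best pure response is center with expected payoff 16/5.

16/5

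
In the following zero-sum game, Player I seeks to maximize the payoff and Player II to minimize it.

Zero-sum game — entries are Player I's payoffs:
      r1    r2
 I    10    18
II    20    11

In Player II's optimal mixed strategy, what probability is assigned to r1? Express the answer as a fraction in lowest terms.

Row minima are 10 and 11, so Player I's maximin is 11; column maxima are 20 and 18, so Player II's minimax is 18. These differ, so the equilibrium is in mixed strategies.
Let Player II play r1 with probability q. Player I is indifferent when 10q + 18(1−q) = 20q + 11(1−q), giving q = 7/17.

7/17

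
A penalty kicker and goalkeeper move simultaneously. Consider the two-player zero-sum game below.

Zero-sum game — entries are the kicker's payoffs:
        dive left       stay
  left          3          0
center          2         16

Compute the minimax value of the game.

Row minima are 0 and 2, so the kicker's maximin is 2; column maxima are 3 and 16, so the goalkeeper's minimax is 3. These differ, so the equilibrium is in mixed strategies.
Let the kicker play left with probability p. The goalkeeper is indifferent when 3p + 2(1−p) = 16(1−p), giving p = 14/17.
Let the goalkeeper play dive left with probability q. The kicker is indifferent when 3q = 2q + 16(1−q), giving q = 16/17.
The value is 3·(16/17) + (0)·(1/17) = 48/17.

48/17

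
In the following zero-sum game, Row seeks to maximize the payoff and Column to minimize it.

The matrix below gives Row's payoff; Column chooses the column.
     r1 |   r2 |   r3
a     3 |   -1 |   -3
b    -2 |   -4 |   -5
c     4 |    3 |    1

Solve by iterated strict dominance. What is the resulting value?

Column r2 is strictly dominated by r3 for Column (-3<-1, -5<-4, 1<3); eliminate r2.
Row b is strictly dominated by row a (3>-2, -3>-5); eliminate b.
Column r1 is strictly dominated by r3 for Column (-3<3, 1<4); eliminate r1.
Row a is strictly dominated by row c (1>-3); eliminate a.
Only (c, r3) remains, with payoff 1.

1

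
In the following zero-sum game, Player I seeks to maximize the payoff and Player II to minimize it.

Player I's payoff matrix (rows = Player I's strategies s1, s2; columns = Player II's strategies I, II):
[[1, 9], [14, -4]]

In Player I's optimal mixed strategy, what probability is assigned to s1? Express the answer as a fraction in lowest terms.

Row minima are 1 and -4, so Player I's maximin is 1; column maxima are 14 and 9, so Player II's minimax is 9. These differ, so the equilibrium is in mixed strategies.
Let Player I play s1 with probability p. Player II is indifferent when p + 14(1−p) = 9p − 4(1−p), giving p = 9/13.

9/13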